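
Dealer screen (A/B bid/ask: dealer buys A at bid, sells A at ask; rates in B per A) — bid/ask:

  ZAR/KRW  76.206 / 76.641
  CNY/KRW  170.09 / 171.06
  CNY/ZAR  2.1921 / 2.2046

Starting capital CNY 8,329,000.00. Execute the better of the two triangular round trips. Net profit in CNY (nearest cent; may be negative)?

Best loop CNY → KRW → ZAR → CNY:
CNY 8,329,000.00 × 170.09 (sell CNY at bid) = KRW 1,416,679,610
KRW 1,416,679,610 ÷ 76.641 (buy ZAR at ask) = ZAR 18,484,618.02
ZAR 18,484,618.02 ÷ 2.2046 (buy CNY at ask) = CNY 8,384,567.73

Net profit: CNY 55,567.73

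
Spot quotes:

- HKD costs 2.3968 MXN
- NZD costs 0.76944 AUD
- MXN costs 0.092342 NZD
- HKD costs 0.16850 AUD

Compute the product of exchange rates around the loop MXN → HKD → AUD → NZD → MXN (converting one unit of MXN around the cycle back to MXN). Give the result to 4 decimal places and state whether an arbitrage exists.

0.9895 (arbitrage exists)

Around MXN → HKD → AUD → NZD → MXN: 1 ÷ 2.3968 × 0.16850 ÷ 0.76944 ÷ 0.092342 = 0.989451
Product < 1; profitable direction is MXN → NZD → AUD → HKD → MXN.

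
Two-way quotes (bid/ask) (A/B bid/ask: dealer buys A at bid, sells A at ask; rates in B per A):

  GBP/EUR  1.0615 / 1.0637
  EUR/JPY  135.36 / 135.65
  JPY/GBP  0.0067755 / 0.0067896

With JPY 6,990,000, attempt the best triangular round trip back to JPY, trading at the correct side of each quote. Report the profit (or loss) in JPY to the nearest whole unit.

Net profit: JPY 145,001

Best loop JPY → EUR → GBP → JPY:
JPY 6,990,000 ÷ 135.65 (buy EUR at ask) = EUR 51,529.67
EUR 51,529.67 ÷ 1.0637 (buy GBP at ask) = GBP 48,443.80
GBP 48,443.80 ÷ 0.0067896 (buy JPY at ask) = JPY 7,135,001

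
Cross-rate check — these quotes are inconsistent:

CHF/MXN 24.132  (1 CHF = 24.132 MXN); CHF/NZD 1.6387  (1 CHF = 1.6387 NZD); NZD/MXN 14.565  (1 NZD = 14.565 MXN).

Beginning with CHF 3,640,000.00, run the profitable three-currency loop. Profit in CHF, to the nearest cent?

Profitable loop is CHF → MXN → NZD → CHF:
CHF 3,640,000.00 × 24.132 = MXN 87,840,480.00
MXN 87,840,480.00 ÷ 14.565 = NZD 6,030,928.94
NZD 6,030,928.94 ÷ 1.6387 = CHF 3,680,313.02
Profit = CHF 3,680,313.02 − CHF 3,640,000.00

Profit: CHF 40,313.02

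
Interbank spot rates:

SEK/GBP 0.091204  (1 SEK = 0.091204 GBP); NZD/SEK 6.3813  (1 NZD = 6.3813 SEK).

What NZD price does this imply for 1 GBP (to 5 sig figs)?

1 GBP ÷ 0.091204 = 10.9644 SEK
10.9644 SEK ÷ 6.3813 = 1.71821 NZD

GBP/NZD = 1.7182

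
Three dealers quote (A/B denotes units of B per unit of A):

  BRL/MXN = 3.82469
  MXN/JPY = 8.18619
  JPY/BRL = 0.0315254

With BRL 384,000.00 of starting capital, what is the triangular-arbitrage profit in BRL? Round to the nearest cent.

Profitable loop is BRL → JPY → MXN → BRL:
BRL 384,000.00 ÷ 0.0315254 = JPY 12,180,654
JPY 12,180,654 ÷ 8.18619 = MXN 1,487,951.58
MXN 1,487,951.58 ÷ 3.82469 = BRL 389,038.48
Profit = BRL 389,038.48 − BRL 384,000.00

Profit: BRL 5,038.48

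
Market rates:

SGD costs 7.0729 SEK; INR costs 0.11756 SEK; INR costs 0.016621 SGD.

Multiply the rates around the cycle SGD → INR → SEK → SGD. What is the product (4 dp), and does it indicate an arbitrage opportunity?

1.0000 (no arbitrage)

Around SGD → INR → SEK → SGD: 1 ÷ 0.016621 × 0.11756 ÷ 7.0729 = 1.000011
Product ≈ 1 (deviation 0.001%, within rounding noise).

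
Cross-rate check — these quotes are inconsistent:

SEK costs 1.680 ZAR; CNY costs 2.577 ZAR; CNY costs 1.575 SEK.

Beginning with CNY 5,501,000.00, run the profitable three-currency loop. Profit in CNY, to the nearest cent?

Profit: CNY 147,291.04

Profitable loop is CNY → SEK → ZAR → CNY:
CNY 5,501,000.00 × 1.575 = SEK 8,664,075.00
SEK 8,664,075.00 × 1.680 = ZAR 14,555,646.00
ZAR 14,555,646.00 ÷ 2.577 = CNY 5,648,291.04
Profit = CNY 5,648,291.04 − CNY 5,501,000.00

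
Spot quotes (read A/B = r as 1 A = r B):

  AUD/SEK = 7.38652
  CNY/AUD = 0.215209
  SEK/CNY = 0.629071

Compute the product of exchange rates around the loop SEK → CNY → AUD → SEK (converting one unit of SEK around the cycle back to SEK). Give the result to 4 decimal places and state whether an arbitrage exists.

1.0000 (no arbitrage)

Around SEK → CNY → AUD → SEK: 1 × 0.629071 × 0.215209 × 7.38652 = 1.000000
Product ≈ 1 (deviation 0.000%, within rounding noise).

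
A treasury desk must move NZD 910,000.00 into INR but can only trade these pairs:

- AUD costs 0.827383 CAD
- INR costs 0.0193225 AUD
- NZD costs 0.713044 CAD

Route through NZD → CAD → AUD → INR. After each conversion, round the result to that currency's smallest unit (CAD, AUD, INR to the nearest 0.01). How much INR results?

NZD 910,000.00 × 0.713044 = CAD 648,870.04
CAD 648,870.04 ÷ 0.827383 = AUD 784,243.86
AUD 784,243.86 ÷ 0.0193225 = INR 40,587,080.35

INR 40,587,080.35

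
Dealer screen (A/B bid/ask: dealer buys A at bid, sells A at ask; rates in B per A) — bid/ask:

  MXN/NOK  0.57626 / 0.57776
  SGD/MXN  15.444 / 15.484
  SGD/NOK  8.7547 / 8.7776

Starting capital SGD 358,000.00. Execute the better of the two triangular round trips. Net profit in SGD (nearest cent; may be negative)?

Best loop SGD → MXN → NOK → SGD:
SGD 358,000.00 × 15.444 (sell SGD at bid) = MXN 5,528,952.00
MXN 5,528,952.00 × 0.57626 (sell MXN at bid) = NOK 3,186,113.88
NOK 3,186,113.88 ÷ 8.7776 (buy SGD at ask) = SGD 362,982.35

Net profit: SGD 4,982.35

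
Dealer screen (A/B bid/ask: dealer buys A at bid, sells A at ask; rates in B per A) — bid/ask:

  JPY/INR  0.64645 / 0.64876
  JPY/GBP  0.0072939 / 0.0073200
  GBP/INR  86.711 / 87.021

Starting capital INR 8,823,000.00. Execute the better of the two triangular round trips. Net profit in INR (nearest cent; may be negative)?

Net profit: INR 130,978.93

Best loop INR → GBP → JPY → INR:
INR 8,823,000.00 ÷ 87.021 (buy GBP at ask) = GBP 101,389.32
GBP 101,389.32 ÷ 0.0073200 (buy JPY at ask) = JPY 13,851,000
JPY 13,851,000 × 0.64645 (sell JPY at bid) = INR 8,953,978.93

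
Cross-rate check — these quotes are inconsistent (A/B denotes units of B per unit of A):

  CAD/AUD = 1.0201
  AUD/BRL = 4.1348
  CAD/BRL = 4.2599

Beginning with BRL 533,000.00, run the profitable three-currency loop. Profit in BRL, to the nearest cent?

Profitable loop is BRL → AUD → CAD → BRL:
BRL 533,000.00 ÷ 4.1348 = AUD 128,905.87
AUD 128,905.87 ÷ 1.0201 = CAD 126,365.92
CAD 126,365.92 × 4.2599 = BRL 538,306.17
Profit = BRL 538,306.17 − BRL 533,000.00

Profit: BRL 5,306.17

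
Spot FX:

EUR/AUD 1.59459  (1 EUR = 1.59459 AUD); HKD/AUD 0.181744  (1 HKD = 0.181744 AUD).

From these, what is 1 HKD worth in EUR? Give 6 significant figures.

HKD/EUR = 0.113975

1 HKD × 0.181744 = 0.181744 AUD
0.181744 AUD ÷ 1.59459 = 0.113975 EUR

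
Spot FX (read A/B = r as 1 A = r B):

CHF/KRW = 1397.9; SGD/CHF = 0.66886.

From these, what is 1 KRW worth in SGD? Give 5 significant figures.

1 KRW ÷ 1397.9 = 0.000715359 CHF
0.000715359 CHF ÷ 0.66886 = 0.00106952 SGD

KRW/SGD = 0.0010695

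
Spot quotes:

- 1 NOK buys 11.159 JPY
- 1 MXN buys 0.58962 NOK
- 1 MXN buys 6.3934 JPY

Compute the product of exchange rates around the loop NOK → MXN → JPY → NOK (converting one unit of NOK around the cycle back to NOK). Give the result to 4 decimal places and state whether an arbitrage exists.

Around NOK → MXN → JPY → NOK: 1 ÷ 0.58962 × 6.3934 ÷ 11.159 = 0.971705
Product < 1; profitable direction is NOK → JPY → MXN → NOK.

0.9717 (arbitrage exists)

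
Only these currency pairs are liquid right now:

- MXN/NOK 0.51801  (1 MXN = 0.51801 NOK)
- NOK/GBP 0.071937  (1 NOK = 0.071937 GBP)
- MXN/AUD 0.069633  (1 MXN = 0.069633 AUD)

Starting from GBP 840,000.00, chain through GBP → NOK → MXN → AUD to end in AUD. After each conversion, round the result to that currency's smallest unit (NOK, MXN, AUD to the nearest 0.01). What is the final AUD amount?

GBP 840,000.00 ÷ 0.071937 = NOK 11,676,883.94
NOK 11,676,883.94 ÷ 0.51801 = MXN 22,541,811.82
MXN 22,541,811.82 × 0.069633 = AUD 1,569,653.98

AUD 1,569,653.98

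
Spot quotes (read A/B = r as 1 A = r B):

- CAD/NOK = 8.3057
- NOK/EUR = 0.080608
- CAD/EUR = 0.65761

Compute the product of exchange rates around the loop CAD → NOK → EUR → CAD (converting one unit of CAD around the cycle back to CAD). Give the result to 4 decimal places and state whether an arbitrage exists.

1.0181 (arbitrage exists)

Around CAD → NOK → EUR → CAD: 1 × 8.3057 × 0.080608 ÷ 0.65761 = 1.018090
Product > 1; profitable direction is CAD → NOK → EUR → CAD.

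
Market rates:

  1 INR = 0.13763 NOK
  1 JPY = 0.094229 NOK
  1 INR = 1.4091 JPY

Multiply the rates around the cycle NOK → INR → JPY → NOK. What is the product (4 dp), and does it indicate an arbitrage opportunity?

0.9647 (arbitrage exists)

Around NOK → INR → JPY → NOK: 1 ÷ 0.13763 × 1.4091 × 0.094229 = 0.964747
Product < 1; profitable direction is NOK → JPY → INR → NOK.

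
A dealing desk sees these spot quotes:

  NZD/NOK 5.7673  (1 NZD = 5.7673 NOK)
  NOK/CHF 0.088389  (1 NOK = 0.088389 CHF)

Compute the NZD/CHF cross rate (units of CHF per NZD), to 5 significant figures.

1 NZD × 5.7673 = 5.7673 NOK
5.7673 NOK × 0.088389 = 0.509766 CHF

NZD/CHF = 0.50977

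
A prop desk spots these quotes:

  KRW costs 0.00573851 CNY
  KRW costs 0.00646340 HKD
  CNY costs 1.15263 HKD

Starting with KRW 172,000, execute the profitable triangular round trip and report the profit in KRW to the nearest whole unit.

Profit: KRW 4,018

Profitable loop is KRW → CNY → HKD → KRW:
KRW 172,000 × 0.00573851 = CNY 987.02
CNY 987.02 × 1.15263 = HKD 1,137.67
HKD 1,137.67 ÷ 0.00646340 = KRW 176,018
Profit = KRW 176,018 − KRW 172,000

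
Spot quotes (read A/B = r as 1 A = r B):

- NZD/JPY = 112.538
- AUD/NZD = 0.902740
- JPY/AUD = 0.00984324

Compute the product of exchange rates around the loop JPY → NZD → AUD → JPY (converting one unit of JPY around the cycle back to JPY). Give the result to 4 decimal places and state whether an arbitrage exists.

1.0000 (no arbitrage)

Around JPY → NZD → AUD → JPY: 1 ÷ 112.538 ÷ 0.902740 ÷ 0.00984324 = 1.000000
Product ≈ 1 (deviation 0.000%, within rounding noise).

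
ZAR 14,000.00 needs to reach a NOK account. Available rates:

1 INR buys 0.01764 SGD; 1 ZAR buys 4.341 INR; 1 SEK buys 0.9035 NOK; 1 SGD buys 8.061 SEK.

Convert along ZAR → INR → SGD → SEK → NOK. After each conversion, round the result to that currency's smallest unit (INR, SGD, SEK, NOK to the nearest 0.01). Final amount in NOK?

NOK 7,807.87

ZAR 14,000.00 × 4.341 = INR 60,774.00
INR 60,774.00 × 0.01764 = SGD 1,072.05
SGD 1,072.05 × 8.061 = SEK 8,641.80
SEK 8,641.80 × 0.9035 = NOK 7,807.87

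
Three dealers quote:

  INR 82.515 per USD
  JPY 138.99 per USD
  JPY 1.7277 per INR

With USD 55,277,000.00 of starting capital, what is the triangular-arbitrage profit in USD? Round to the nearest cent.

Profit: USD 1,420,269.91

Profitable loop is USD → INR → JPY → USD:
USD 55,277,000.00 × 82.515 = INR 4,561,181,655.00
INR 4,561,181,655.00 × 1.7277 = JPY 7,880,353,545
JPY 7,880,353,545 ÷ 138.99 = USD 56,697,269.91
Profit = USD 56,697,269.91 − USD 55,277,000.00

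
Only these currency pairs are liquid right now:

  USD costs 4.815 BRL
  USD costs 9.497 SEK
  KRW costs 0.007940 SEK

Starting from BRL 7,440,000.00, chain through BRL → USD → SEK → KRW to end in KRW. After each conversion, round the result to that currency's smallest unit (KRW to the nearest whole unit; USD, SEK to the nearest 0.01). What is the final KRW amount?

BRL 7,440,000.00 ÷ 4.815 = USD 1,545,171.34
USD 1,545,171.34 × 9.497 = SEK 14,674,492.22
SEK 14,674,492.22 ÷ 0.007940 = KRW 1,848,172,824

KRW 1,848,172,824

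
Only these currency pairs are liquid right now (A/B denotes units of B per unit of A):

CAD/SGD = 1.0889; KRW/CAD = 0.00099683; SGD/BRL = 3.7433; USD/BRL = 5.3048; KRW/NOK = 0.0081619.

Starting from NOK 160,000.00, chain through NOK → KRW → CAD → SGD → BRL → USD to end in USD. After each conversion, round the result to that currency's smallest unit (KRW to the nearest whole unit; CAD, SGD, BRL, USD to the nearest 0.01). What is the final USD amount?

NOK 160,000.00 ÷ 0.0081619 = KRW 19,603,279
KRW 19,603,279 × 0.00099683 = CAD 19,541.14
CAD 19,541.14 × 1.0889 = SGD 21,278.35
SGD 21,278.35 × 3.7433 = BRL 79,651.25
BRL 79,651.25 ÷ 5.3048 = USD 15,014.94

USD 15,014.94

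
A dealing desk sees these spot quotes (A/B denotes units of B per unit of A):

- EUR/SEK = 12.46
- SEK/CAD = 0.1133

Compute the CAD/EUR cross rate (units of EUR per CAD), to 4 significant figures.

1 CAD ÷ 0.1133 = 8.82613 SEK
8.82613 SEK ÷ 12.46 = 0.708357 EUR

CAD/EUR = 0.7084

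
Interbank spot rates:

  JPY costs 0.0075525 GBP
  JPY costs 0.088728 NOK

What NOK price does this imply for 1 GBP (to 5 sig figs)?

1 GBP ÷ 0.0075525 = 132.406 JPY
132.406 JPY × 0.088728 = 11.7482 NOK

GBP/NOK = 11.748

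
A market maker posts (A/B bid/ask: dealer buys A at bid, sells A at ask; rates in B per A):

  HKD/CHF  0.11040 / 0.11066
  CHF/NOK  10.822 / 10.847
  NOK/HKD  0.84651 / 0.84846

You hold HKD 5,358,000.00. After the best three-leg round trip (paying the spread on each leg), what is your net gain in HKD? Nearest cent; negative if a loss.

Net profit: HKD 60,903.35

Best loop HKD → CHF → NOK → HKD:
HKD 5,358,000.00 × 0.11040 (sell HKD at bid) = CHF 591,523.20
CHF 591,523.20 × 10.822 (sell CHF at bid) = NOK 6,401,464.07
NOK 6,401,464.07 × 0.84651 (sell NOK at bid) = HKD 5,418,903.35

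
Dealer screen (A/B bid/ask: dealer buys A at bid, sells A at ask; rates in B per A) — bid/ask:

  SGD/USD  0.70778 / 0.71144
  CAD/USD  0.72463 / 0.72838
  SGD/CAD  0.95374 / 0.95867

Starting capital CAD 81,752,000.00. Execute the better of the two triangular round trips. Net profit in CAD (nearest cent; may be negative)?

Best loop CAD → SGD → USD → CAD:
CAD 81,752,000.00 ÷ 0.95867 (buy SGD at ask) = SGD 85,276,476.79
SGD 85,276,476.79 × 0.70778 (sell SGD at bid) = USD 60,356,984.74
USD 60,356,984.74 ÷ 0.72838 (buy CAD at ask) = CAD 82,864,692.52

Net profit: CAD 1,112,692.52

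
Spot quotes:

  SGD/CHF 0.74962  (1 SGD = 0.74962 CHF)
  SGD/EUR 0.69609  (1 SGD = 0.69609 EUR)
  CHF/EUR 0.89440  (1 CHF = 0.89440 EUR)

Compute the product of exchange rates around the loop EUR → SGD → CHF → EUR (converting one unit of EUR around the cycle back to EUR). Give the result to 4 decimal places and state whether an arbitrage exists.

Around EUR → SGD → CHF → EUR: 1 ÷ 0.69609 × 0.74962 × 0.89440 = 0.963180
Product < 1; profitable direction is EUR → CHF → SGD → EUR.

0.9632 (arbitrage exists)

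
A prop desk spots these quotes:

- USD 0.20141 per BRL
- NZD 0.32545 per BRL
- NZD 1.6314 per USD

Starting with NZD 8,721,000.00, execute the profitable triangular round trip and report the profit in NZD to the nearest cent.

Profitable loop is NZD → BRL → USD → NZD:
NZD 8,721,000.00 ÷ 0.32545 = BRL 26,796,742.97
BRL 26,796,742.97 × 0.20141 = USD 5,397,132.00
USD 5,397,132.00 × 1.6314 = NZD 8,804,881.15
Profit = NZD 8,804,881.15 − NZD 8,721,000.00

Profit: NZD 83,881.15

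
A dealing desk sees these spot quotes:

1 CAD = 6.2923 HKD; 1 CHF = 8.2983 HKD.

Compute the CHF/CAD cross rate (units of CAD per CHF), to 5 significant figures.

CHF/CAD = 1.3188

1 CHF × 8.2983 = 8.2983 HKD
8.2983 HKD ÷ 6.2923 = 1.3188 CAD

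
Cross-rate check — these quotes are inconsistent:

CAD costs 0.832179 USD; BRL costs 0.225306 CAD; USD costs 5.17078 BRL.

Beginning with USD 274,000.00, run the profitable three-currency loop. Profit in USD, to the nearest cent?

Profitable loop is USD → CAD → BRL → USD:
USD 274,000.00 ÷ 0.832179 = CAD 329,256.09
CAD 329,256.09 ÷ 0.225306 = BRL 1,461,372.91
BRL 1,461,372.91 ÷ 5.17078 = USD 282,621.37
Profit = USD 282,621.37 − USD 274,000.00

Profit: USD 8,621.37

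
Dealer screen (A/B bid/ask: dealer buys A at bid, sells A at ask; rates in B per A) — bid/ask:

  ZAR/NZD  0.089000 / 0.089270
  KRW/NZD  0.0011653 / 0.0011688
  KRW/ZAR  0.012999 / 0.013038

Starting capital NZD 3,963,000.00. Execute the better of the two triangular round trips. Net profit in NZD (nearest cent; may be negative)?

Best loop NZD → ZAR → KRW → NZD:
NZD 3,963,000.00 ÷ 0.089270 (buy ZAR at ask) = ZAR 44,393,413.24
ZAR 44,393,413.24 ÷ 0.013038 (buy KRW at ask) = KRW 3,404,925,084
KRW 3,404,925,084 × 0.0011653 (sell KRW at bid) = NZD 3,967,759.20

Net profit: NZD 4,759.20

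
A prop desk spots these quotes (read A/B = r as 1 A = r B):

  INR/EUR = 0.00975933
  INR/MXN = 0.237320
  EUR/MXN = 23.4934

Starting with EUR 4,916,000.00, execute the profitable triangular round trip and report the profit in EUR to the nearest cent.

Profitable loop is EUR → INR → MXN → EUR:
EUR 4,916,000.00 ÷ 0.00975933 = INR 503,723,103.94
INR 503,723,103.94 × 0.237320 = MXN 119,543,567.03
MXN 119,543,567.03 ÷ 23.4934 = EUR 5,088,389.38
Profit = EUR 5,088,389.38 − EUR 4,916,000.00

Profit: EUR 172,389.38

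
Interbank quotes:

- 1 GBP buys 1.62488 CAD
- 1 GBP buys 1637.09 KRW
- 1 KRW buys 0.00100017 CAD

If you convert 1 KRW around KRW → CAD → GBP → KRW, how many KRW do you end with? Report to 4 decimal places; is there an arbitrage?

Around KRW → CAD → GBP → KRW: 1 × 0.00100017 ÷ 1.62488 × 1637.09 = 1.007686
Product > 1; profitable direction is KRW → CAD → GBP → KRW.

1.0077 (arbitrage exists)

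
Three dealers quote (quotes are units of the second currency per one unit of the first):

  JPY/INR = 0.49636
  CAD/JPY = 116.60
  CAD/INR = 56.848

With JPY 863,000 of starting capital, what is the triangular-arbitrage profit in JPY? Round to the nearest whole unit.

Profitable loop is JPY → INR → CAD → JPY:
JPY 863,000 × 0.49636 = INR 428,358.68
INR 428,358.68 ÷ 56.848 = CAD 7,535.16
CAD 7,535.16 × 116.60 = JPY 878,599
Profit = JPY 878,599 − JPY 863,000

Profit: JPY 15,599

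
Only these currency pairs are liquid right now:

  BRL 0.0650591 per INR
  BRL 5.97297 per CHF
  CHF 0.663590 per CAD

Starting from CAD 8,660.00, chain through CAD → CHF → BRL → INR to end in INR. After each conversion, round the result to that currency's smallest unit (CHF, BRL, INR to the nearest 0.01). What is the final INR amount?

CAD 8,660.00 × 0.663590 = CHF 5,746.69
CHF 5,746.69 × 5.97297 = BRL 34,324.81
BRL 34,324.81 ÷ 0.0650591 = INR 527,594.30

INR 527,594.30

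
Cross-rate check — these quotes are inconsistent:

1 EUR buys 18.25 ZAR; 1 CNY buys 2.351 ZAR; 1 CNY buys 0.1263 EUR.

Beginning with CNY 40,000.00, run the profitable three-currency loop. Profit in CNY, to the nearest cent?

Profitable loop is CNY → ZAR → EUR → CNY:
CNY 40,000.00 × 2.351 = ZAR 94,040.00
ZAR 94,040.00 ÷ 18.25 = EUR 5,152.88
EUR 5,152.88 ÷ 0.1263 = CNY 40,798.71
Profit = CNY 40,798.71 − CNY 40,000.00

Profit: CNY 798.71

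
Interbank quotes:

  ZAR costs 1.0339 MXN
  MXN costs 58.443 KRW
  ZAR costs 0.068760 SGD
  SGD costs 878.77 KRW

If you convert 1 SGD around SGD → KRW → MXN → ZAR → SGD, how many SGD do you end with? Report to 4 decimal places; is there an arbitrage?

Around SGD → KRW → MXN → ZAR → SGD: 1 × 878.77 ÷ 58.443 ÷ 1.0339 × 0.068760 = 1.000000
Product ≈ 1 (deviation 0.000%, within rounding noise).

1.0000 (no arbitrage)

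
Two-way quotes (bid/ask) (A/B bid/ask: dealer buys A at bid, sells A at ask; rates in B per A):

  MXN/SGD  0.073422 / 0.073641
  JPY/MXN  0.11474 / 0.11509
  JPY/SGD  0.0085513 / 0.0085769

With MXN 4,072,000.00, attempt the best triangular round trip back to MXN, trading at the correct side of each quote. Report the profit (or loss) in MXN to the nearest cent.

Net profit: MXN 36,493.88

Best loop MXN → JPY → SGD → MXN:
MXN 4,072,000.00 ÷ 0.11509 (buy JPY at ask) = JPY 35,381,006
JPY 35,381,006 × 0.0085513 (sell JPY at bid) = SGD 302,553.60
SGD 302,553.60 ÷ 0.073641 (buy MXN at ask) = MXN 4,108,493.88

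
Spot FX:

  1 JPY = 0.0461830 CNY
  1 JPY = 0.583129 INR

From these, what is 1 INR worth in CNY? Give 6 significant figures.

INR/CNY = 0.0791986

1 INR ÷ 0.583129 = 1.71489 JPY
1.71489 JPY × 0.0461830 = 0.0791986 CNY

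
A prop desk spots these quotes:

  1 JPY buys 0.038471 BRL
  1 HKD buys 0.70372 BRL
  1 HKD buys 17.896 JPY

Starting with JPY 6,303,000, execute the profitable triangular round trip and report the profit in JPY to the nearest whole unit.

Profitable loop is JPY → HKD → BRL → JPY:
JPY 6,303,000 ÷ 17.896 = HKD 352,201.61
HKD 352,201.61 × 0.70372 = BRL 247,851.32
BRL 247,851.32 ÷ 0.038471 = JPY 6,442,549
Profit = JPY 6,442,549 − JPY 6,303,000

Profit: JPY 139,549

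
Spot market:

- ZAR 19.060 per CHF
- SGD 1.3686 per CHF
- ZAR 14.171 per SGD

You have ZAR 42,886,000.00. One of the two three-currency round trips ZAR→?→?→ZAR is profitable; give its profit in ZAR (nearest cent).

Profit: ZAR 752,486.40

Profitable loop is ZAR → CHF → SGD → ZAR:
ZAR 42,886,000.00 ÷ 19.060 = CHF 2,250,052.47
CHF 2,250,052.47 × 1.3686 = SGD 3,079,421.80
SGD 3,079,421.80 × 14.171 = ZAR 43,638,486.40
Profit = ZAR 43,638,486.40 − ZAR 42,886,000.00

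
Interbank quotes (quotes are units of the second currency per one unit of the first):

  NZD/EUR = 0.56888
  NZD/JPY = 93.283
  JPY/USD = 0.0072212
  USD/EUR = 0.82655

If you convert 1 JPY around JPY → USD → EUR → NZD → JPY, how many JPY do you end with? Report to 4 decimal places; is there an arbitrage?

0.9787 (arbitrage exists)

Around JPY → USD → EUR → NZD → JPY: 1 × 0.0072212 × 0.82655 ÷ 0.56888 × 93.283 = 0.978724
Product < 1; profitable direction is JPY → NZD → EUR → USD → JPY.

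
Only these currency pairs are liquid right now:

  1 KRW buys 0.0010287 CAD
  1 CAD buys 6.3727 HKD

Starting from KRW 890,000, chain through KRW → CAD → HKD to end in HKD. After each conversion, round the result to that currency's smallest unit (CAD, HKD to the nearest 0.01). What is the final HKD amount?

HKD 5,834.46

KRW 890,000 × 0.0010287 = CAD 915.54
CAD 915.54 × 6.3727 = HKD 5,834.46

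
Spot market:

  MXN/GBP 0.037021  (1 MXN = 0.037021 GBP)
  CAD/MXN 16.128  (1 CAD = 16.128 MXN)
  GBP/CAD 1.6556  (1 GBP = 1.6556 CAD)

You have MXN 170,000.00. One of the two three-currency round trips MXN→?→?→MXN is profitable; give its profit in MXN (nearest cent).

Profit: MXN 1,974.81

Profitable loop is MXN → CAD → GBP → MXN:
MXN 170,000.00 ÷ 16.128 = CAD 10,540.67
CAD 10,540.67 ÷ 1.6556 = GBP 6,366.68
GBP 6,366.68 ÷ 0.037021 = MXN 171,974.81
Profit = MXN 171,974.81 − MXN 170,000.00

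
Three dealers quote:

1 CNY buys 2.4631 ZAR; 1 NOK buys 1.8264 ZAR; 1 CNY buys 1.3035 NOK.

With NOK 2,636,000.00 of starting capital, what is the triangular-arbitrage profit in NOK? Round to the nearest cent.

Profitable loop is NOK → CNY → ZAR → NOK:
NOK 2,636,000.00 ÷ 1.3035 = CNY 2,022,247.79
CNY 2,022,247.79 × 2.4631 = ZAR 4,980,998.54
ZAR 4,980,998.54 ÷ 1.8264 = NOK 2,727,222.15
Profit = NOK 2,727,222.15 − NOK 2,636,000.00

Profit: NOK 91,222.15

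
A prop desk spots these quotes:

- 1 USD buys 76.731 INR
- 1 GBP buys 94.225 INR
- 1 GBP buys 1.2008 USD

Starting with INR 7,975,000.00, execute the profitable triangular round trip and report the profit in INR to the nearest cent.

Profit: INR 180,588.42

Profitable loop is INR → USD → GBP → INR:
INR 7,975,000.00 ÷ 76.731 = USD 103,934.52
USD 103,934.52 ÷ 1.2008 = GBP 86,554.40
GBP 86,554.40 × 94.225 = INR 8,155,588.42
Profit = INR 8,155,588.42 − INR 7,975,000.00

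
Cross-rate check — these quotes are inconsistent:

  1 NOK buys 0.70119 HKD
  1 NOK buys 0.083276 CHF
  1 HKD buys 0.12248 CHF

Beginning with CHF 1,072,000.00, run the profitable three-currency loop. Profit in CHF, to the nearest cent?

Profit: CHF 33,543.46

Profitable loop is CHF → NOK → HKD → CHF:
CHF 1,072,000.00 ÷ 0.083276 = NOK 12,872,856.53
NOK 12,872,856.53 × 0.70119 = HKD 9,026,318.27
HKD 9,026,318.27 × 0.12248 = CHF 1,105,543.46
Profit = CHF 1,105,543.46 − CHF 1,072,000.00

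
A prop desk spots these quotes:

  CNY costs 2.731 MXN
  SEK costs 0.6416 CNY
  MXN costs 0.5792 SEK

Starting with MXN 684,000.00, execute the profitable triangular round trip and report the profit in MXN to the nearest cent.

Profit: MXN 10,177.78

Profitable loop is MXN → SEK → CNY → MXN:
MXN 684,000.00 × 0.5792 = SEK 396,172.80
SEK 396,172.80 × 0.6416 = CNY 254,184.47
CNY 254,184.47 × 2.731 = MXN 694,177.78
Profit = MXN 694,177.78 − MXN 684,000.00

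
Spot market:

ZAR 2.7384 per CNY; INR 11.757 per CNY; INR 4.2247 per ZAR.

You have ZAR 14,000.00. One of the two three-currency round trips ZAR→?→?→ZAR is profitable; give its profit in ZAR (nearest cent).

Profitable loop is ZAR → CNY → INR → ZAR:
ZAR 14,000.00 ÷ 2.7384 = CNY 5,112.47
CNY 5,112.47 × 11.757 = INR 60,107.36
INR 60,107.36 ÷ 4.2247 = ZAR 14,227.60
Profit = ZAR 14,227.60 − ZAR 14,000.00

Profit: ZAR 227.60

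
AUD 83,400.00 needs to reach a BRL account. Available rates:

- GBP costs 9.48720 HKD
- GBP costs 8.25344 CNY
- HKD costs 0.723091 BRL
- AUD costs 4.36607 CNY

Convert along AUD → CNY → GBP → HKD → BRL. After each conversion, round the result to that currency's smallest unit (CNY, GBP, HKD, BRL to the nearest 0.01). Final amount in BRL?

AUD 83,400.00 × 4.36607 = CNY 364,130.24
CNY 364,130.24 ÷ 8.25344 = GBP 44,118.60
GBP 44,118.60 × 9.48720 = HKD 418,561.98
HKD 418,561.98 × 0.723091 = BRL 302,658.40

BRL 302,658.40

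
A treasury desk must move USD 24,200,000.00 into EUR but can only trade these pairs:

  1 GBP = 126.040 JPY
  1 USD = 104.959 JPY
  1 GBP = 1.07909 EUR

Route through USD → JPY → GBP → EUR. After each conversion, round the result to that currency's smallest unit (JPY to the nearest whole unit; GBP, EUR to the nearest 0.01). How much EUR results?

USD 24,200,000.00 × 104.959 = JPY 2,540,007,800
JPY 2,540,007,800 ÷ 126.040 = GBP 20,152,394.48
GBP 20,152,394.48 × 1.07909 = EUR 21,746,247.36

EUR 21,746,247.36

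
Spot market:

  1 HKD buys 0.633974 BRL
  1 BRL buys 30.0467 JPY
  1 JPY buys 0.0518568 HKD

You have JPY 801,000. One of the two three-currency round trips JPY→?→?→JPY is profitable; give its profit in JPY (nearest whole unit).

Profit: JPY 9,884

Profitable loop is JPY → BRL → HKD → JPY:
JPY 801,000 ÷ 30.0467 = BRL 26,658.50
BRL 26,658.50 ÷ 0.633974 = HKD 42,049.83
HKD 42,049.83 ÷ 0.0518568 = JPY 810,884
Profit = JPY 810,884 − JPY 801,000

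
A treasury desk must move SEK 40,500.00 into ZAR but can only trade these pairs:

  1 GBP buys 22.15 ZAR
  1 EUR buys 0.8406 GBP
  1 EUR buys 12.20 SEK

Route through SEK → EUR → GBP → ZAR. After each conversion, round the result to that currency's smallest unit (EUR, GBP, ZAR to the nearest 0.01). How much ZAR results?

SEK 40,500.00 ÷ 12.20 = EUR 3,319.67
EUR 3,319.67 × 0.8406 = GBP 2,790.51
GBP 2,790.51 × 22.15 = ZAR 61,809.80

ZAR 61,809.80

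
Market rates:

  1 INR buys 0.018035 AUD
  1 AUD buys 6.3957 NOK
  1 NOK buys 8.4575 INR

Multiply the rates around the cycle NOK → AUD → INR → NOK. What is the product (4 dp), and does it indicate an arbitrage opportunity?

Around NOK → AUD → INR → NOK: 1 ÷ 6.3957 ÷ 0.018035 ÷ 8.4575 = 1.025071
Product > 1; profitable direction is NOK → AUD → INR → NOK.

1.0251 (arbitrage exists)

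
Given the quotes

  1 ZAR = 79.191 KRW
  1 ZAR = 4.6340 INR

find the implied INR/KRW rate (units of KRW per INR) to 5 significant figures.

INR/KRW = 17.089

1 INR ÷ 4.6340 = 0.215796 ZAR
0.215796 ZAR × 79.191 = 17.0891 KRW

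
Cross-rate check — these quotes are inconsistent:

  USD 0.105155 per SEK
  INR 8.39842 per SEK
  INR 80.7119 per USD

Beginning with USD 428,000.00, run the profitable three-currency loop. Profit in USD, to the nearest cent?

Profitable loop is USD → INR → SEK → USD:
USD 428,000.00 × 80.7119 = INR 34,544,693.20
INR 34,544,693.20 ÷ 8.39842 = SEK 4,113,237.16
SEK 4,113,237.16 × 0.105155 = USD 432,527.45
Profit = USD 432,527.45 − USD 428,000.00

Profit: USD 4,527.45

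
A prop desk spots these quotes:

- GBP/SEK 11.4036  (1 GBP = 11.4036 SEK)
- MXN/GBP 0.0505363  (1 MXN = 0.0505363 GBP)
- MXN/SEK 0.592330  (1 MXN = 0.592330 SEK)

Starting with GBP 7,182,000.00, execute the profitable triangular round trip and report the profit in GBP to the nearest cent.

Profit: GBP 199,824.45

Profitable loop is GBP → MXN → SEK → GBP:
GBP 7,182,000.00 ÷ 0.0505363 = MXN 142,115,667.35
MXN 142,115,667.35 × 0.592330 = SEK 84,179,373.24
SEK 84,179,373.24 ÷ 11.4036 = GBP 7,381,824.45
Profit = GBP 7,381,824.45 − GBP 7,182,000.00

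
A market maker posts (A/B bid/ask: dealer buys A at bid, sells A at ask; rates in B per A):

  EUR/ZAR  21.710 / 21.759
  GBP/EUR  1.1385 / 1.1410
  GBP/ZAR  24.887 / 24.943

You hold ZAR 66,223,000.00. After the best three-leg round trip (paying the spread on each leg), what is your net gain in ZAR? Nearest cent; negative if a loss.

Net profit: ZAR 159,991.89

Best loop ZAR → EUR → GBP → ZAR:
ZAR 66,223,000.00 ÷ 21.759 (buy EUR at ask) = EUR 3,043,476.26
EUR 3,043,476.26 ÷ 1.1410 (buy GBP at ask) = GBP 2,667,376.22
GBP 2,667,376.22 × 24.887 (sell GBP at bid) = ZAR 66,382,991.89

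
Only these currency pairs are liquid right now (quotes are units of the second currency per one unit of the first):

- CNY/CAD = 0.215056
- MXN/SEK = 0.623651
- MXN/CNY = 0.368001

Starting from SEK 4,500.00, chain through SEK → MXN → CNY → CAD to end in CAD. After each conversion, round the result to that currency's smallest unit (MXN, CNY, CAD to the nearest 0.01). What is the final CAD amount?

CAD 571.05

SEK 4,500.00 ÷ 0.623651 = MXN 7,215.57
MXN 7,215.57 × 0.368001 = CNY 2,655.34
CNY 2,655.34 × 0.215056 = CAD 571.05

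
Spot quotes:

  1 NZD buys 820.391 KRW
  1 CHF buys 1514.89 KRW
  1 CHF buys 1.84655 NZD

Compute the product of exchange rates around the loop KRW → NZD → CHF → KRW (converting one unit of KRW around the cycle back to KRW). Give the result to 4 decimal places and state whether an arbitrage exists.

1.0000 (no arbitrage)

Around KRW → NZD → CHF → KRW: 1 ÷ 820.391 ÷ 1.84655 × 1514.89 = 0.999998
Product ≈ 1 (deviation 0.000%, within rounding noise).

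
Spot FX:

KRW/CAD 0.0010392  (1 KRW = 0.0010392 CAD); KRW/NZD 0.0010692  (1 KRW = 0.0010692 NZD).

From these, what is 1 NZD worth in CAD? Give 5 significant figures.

NZD/CAD = 0.97194

1 NZD ÷ 0.0010692 = 935.279 KRW
935.279 KRW × 0.0010392 = 0.971942 CAD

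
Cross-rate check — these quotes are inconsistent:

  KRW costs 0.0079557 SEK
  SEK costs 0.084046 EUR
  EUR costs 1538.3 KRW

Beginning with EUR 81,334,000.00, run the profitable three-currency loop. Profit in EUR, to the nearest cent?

Profit: EUR 2,324,219.72

Profitable loop is EUR → KRW → SEK → EUR:
EUR 81,334,000.00 × 1538.3 = KRW 125,116,092,200
KRW 125,116,092,200 × 0.0079557 = SEK 995,386,094.72
SEK 995,386,094.72 × 0.084046 = EUR 83,658,219.72
Profit = EUR 83,658,219.72 − EUR 81,334,000.00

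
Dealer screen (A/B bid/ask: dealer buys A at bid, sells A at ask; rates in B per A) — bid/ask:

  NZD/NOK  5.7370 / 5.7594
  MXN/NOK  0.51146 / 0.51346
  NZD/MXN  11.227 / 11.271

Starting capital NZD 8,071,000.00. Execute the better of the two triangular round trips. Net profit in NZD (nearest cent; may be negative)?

Best loop NZD → MXN → NOK → NZD:
NZD 8,071,000.00 × 11.227 (sell NZD at bid) = MXN 90,613,117.00
MXN 90,613,117.00 × 0.51146 (sell MXN at bid) = NOK 46,344,984.82
NOK 46,344,984.82 ÷ 5.7594 (buy NZD at ask) = NZD 8,046,842.52

Net result: NZD -24,157.48 (no profitable arbitrage after spreads)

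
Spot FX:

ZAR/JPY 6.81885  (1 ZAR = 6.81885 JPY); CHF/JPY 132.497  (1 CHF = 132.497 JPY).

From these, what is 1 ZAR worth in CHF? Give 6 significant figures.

1 ZAR × 6.81885 = 6.81885 JPY
6.81885 JPY ÷ 132.497 = 0.0514642 CHF

ZAR/CHF = 0.0514642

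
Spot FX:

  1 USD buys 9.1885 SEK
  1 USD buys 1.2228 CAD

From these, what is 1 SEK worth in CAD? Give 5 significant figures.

1 SEK ÷ 9.1885 = 0.108832 USD
0.108832 USD × 1.2228 = 0.133079 CAD

SEK/CAD = 0.13308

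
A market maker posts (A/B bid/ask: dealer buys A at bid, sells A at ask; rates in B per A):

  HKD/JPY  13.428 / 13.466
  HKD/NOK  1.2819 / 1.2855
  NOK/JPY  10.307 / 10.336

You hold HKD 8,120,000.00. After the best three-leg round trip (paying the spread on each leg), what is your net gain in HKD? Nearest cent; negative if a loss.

Best loop HKD → JPY → NOK → HKD:
HKD 8,120,000.00 × 13.428 (sell HKD at bid) = JPY 109,035,360
JPY 109,035,360 ÷ 10.336 (buy NOK at ask) = NOK 10,549,086.69
NOK 10,549,086.69 ÷ 1.2855 (buy HKD at ask) = HKD 8,206,212.90

Net profit: HKD 86,212.90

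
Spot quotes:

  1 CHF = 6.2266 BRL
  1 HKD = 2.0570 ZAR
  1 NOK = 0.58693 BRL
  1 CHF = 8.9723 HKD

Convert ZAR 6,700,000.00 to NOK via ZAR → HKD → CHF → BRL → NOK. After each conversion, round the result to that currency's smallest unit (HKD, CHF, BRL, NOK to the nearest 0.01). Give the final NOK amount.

ZAR 6,700,000.00 ÷ 2.0570 = HKD 3,257,170.64
HKD 3,257,170.64 ÷ 8.9723 = CHF 363,025.16
CHF 363,025.16 × 6.2266 = BRL 2,260,412.46
BRL 2,260,412.46 ÷ 0.58693 = NOK 3,851,247.10

NOK 3,851,247.10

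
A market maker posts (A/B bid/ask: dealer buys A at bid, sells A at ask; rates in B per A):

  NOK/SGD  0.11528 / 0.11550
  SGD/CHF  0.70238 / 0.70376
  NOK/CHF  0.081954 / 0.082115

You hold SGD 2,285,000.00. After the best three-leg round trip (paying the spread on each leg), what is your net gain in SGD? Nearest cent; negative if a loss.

Best loop SGD → NOK → CHF → SGD:
SGD 2,285,000.00 ÷ 0.11550 (buy NOK at ask) = NOK 19,783,549.78
NOK 19,783,549.78 × 0.081954 (sell NOK at bid) = CHF 1,621,341.04
CHF 1,621,341.04 ÷ 0.70376 (buy SGD at ask) = SGD 2,303,826.64

Net profit: SGD 18,826.64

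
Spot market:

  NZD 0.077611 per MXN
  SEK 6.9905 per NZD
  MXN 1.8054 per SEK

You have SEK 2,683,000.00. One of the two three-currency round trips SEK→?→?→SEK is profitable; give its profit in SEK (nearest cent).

Profit: SEK 56,149.37

Profitable loop is SEK → NZD → MXN → SEK:
SEK 2,683,000.00 ÷ 6.9905 = NZD 383,806.59
NZD 383,806.59 ÷ 0.077611 = MXN 4,945,260.27
MXN 4,945,260.27 ÷ 1.8054 = SEK 2,739,149.37
Profit = SEK 2,739,149.37 − SEK 2,683,000.00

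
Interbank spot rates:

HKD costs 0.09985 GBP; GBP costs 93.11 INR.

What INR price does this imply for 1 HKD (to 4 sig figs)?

1 HKD × 0.09985 = 0.09985 GBP
0.09985 GBP × 93.11 = 9.29703 INR

HKD/INR = 9.297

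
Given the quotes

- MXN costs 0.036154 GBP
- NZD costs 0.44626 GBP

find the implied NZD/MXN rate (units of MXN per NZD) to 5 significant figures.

NZD/MXN = 12.343

1 NZD × 0.44626 = 0.44626 GBP
0.44626 GBP ÷ 0.036154 = 12.3433 MXN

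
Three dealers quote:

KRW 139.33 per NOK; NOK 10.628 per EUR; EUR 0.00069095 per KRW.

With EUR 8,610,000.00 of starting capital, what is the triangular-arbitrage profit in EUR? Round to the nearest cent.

Profit: EUR 199,392.40

Profitable loop is EUR → NOK → KRW → EUR:
EUR 8,610,000.00 × 10.628 = NOK 91,507,080.00
NOK 91,507,080.00 × 139.33 = KRW 12,749,681,456
KRW 12,749,681,456 × 0.00069095 = EUR 8,809,392.40
Profit = EUR 8,809,392.40 − EUR 8,610,000.00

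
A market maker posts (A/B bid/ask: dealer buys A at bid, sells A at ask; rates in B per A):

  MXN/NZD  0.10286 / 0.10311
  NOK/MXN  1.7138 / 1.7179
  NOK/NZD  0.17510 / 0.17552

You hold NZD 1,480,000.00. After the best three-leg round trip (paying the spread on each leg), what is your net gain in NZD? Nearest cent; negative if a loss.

Net profit: NZD 6,420.76

Best loop NZD → NOK → MXN → NZD:
NZD 1,480,000.00 ÷ 0.17552 (buy NOK at ask) = NOK 8,432,087.51
NOK 8,432,087.51 × 1.7138 (sell NOK at bid) = MXN 14,450,911.58
MXN 14,450,911.58 × 0.10286 (sell MXN at bid) = NZD 1,486,420.76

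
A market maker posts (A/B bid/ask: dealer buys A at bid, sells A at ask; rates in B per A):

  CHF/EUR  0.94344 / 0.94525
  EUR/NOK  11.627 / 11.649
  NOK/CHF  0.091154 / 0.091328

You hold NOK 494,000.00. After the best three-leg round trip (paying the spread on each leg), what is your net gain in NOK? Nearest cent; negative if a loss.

Net result: NOK -48.13 (no profitable arbitrage after spreads)

Best loop NOK → CHF → EUR → NOK:
NOK 494,000.00 × 0.091154 (sell NOK at bid) = CHF 45,030.08
CHF 45,030.08 × 0.94344 (sell CHF at bid) = EUR 42,483.17
EUR 42,483.17 × 11.627 (sell EUR at bid) = NOK 493,951.87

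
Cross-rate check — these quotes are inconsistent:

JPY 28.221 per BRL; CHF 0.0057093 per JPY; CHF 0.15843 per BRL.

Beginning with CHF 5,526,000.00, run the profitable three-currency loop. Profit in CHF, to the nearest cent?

Profit: CHF 93,901.72

Profitable loop is CHF → BRL → JPY → CHF:
CHF 5,526,000.00 ÷ 0.15843 = BRL 34,879,757.62
BRL 34,879,757.62 × 28.221 = JPY 984,341,640
JPY 984,341,640 × 0.0057093 = CHF 5,619,901.72
Profit = CHF 5,619,901.72 − CHF 5,526,000.00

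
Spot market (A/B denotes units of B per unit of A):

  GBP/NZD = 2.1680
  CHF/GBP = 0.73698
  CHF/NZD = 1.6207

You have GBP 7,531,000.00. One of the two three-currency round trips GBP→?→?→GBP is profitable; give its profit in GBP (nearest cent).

Profitable loop is GBP → CHF → NZD → GBP:
GBP 7,531,000.00 ÷ 0.73698 = CHF 10,218,730.49
CHF 10,218,730.49 × 1.6207 = NZD 16,561,496.51
NZD 16,561,496.51 ÷ 2.1680 = GBP 7,639,066.66
Profit = GBP 7,639,066.66 − GBP 7,531,000.00

Profit: GBP 108,066.66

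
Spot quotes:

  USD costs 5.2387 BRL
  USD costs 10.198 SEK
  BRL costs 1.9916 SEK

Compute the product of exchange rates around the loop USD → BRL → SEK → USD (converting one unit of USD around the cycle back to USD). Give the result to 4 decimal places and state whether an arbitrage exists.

1.0231 (arbitrage exists)

Around USD → BRL → SEK → USD: 1 × 5.2387 × 1.9916 ÷ 10.198 = 1.023082
Product > 1; profitable direction is USD → BRL → SEK → USD.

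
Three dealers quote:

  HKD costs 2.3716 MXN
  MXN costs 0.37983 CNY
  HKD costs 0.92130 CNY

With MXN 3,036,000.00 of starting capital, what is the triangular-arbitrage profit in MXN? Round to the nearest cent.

Profitable loop is MXN → HKD → CNY → MXN:
MXN 3,036,000.00 ÷ 2.3716 = HKD 1,280,148.42
HKD 1,280,148.42 × 0.92130 = CNY 1,179,400.74
CNY 1,179,400.74 ÷ 0.37983 = MXN 3,105,075.28
Profit = MXN 3,105,075.28 − MXN 3,036,000.00

Profit: MXN 69,075.28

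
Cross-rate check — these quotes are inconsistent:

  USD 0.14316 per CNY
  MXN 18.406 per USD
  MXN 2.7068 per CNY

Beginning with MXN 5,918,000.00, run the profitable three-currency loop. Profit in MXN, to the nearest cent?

Profitable loop is MXN → USD → CNY → MXN:
MXN 5,918,000.00 ÷ 18.406 = USD 321,525.59
USD 321,525.59 ÷ 0.14316 = CNY 2,245,917.78
CNY 2,245,917.78 × 2.7068 = MXN 6,079,250.25
Profit = MXN 6,079,250.25 − MXN 5,918,000.00

Profit: MXN 161,250.25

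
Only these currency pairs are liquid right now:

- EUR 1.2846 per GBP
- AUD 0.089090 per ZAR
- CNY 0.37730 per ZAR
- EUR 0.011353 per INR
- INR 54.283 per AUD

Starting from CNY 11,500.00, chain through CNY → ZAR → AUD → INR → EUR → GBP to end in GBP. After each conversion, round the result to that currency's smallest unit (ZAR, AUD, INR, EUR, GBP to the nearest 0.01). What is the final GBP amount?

GBP 1,302.71

CNY 11,500.00 ÷ 0.37730 = ZAR 30,479.72
ZAR 30,479.72 × 0.089090 = AUD 2,715.44
AUD 2,715.44 × 54.283 = INR 147,402.23
INR 147,402.23 × 0.011353 = EUR 1,673.46
EUR 1,673.46 ÷ 1.2846 = GBP 1,302.71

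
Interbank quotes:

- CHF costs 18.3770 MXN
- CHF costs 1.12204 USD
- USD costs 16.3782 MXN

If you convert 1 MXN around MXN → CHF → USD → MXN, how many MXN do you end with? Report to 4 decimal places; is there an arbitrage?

Around MXN → CHF → USD → MXN: 1 ÷ 18.3770 × 1.12204 × 16.3782 = 1.000000
Product ≈ 1 (deviation 0.000%, within rounding noise).

1.0000 (no arbitrage)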